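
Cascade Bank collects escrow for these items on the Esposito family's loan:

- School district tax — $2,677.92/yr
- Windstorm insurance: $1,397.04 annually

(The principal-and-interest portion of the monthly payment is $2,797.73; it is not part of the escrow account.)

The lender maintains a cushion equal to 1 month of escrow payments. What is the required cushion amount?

$339.58

School district tax: $2,677.92 per year
Windstorm insurance: $1,397.04 per year
Annual escrow total = $4,074.96
Per month = $4,074.96 / 12 = $339.58
Reserve = 1 × $339.58 = $339.58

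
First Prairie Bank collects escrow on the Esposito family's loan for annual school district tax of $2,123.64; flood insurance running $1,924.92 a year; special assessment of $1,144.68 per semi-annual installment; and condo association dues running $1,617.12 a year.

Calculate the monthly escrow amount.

$662.92

School district tax = $2,123.64
Flood insurance = $1,924.92
Special assessment = $1,144.68 × 2 = $2,289.36
Condo association dues = $1,617.12
Total per year = $7,955.04
Monthly escrow = $7,955.04 / 12 = $662.92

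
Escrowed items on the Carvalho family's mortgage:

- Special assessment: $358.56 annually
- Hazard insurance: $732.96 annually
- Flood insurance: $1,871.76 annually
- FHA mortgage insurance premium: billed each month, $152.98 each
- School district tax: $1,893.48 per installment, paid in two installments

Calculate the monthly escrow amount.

$715.50

Special assessment = $358.56 annually
Hazard insurance = $732.96 annually
Flood insurance = $1,871.76 annually
FHA mortgage insurance premium = $152.98 × 12 = $1,835.76 annually
School district tax = $1,893.48 × 2 = $3,786.96 annually
Combined annual = $358.56 + $732.96 + $1,871.76 + $1,835.76 + $3,786.96 = $8,586.00
Per month = $8,586.00 ÷ 12 = $715.50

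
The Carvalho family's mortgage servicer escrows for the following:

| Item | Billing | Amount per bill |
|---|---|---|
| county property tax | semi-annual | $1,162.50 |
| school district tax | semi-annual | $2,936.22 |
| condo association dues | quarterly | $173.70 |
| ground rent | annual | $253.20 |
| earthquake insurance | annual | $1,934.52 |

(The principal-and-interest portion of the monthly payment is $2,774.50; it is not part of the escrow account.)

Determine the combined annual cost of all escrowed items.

$11,079.96

County property tax — $1,162.50 × 2 = $2,325.00
School district tax — $2,936.22 × 2 = $5,872.44
Condo association dues — $173.70 × 4 = $694.80
Ground rent — $253.20
Earthquake insurance — $1,934.52
Yearly total = $2,325.00 + $5,872.44 + $694.80 + $253.20 + $1,934.52 = $11,079.96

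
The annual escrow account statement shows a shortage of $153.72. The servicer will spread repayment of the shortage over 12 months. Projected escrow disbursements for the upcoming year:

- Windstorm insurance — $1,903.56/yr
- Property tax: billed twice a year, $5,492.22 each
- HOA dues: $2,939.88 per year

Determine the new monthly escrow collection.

$1,331.80

Windstorm insurance — $1,903.56
Property tax — $5,492.22 × 2 = $10,984.44
HOA dues — $2,939.88
Combined annual = $15,827.88
Per month = $15,827.88 / 12 = $1,318.99
Shortage per month = $153.72 / 12 = $12.81
Adjusted monthly = $1,318.99 + $12.81 = $1,331.80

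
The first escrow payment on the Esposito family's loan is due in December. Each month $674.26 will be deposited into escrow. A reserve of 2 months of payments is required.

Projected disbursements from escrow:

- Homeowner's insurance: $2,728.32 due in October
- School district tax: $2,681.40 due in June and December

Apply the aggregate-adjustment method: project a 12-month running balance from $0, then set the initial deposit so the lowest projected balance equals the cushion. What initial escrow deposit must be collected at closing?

Cushion = 2 × $674.26 = $1,348.52
Trial balance (start $0, +$674.26 each month, − disbursements):
  Dec: +$674.26 − $2,681.40 → -$2,007.14
  Jan: +$674.26 → -$1,332.88
  Feb: +$674.26 → -$658.62
  Mar: +$674.26 → $15.64
  Apr: +$674.26 → $689.90
  May: +$674.26 → $1,364.16
  Jun: +$674.26 − $2,681.40 → -$642.98
  Jul: +$674.26 → $31.28
  Aug: +$674.26 → $705.54
  Sep: +$674.26 → $1,379.80
  Oct: +$674.26 − $2,728.32 → -$674.26
  Nov: +$674.26 → $0.00
Lowest trial balance = -$2,007.14 (Dec)
Initial deposit = cushion − low point = $1,348.52 − (-$2,007.14) = $3,355.66

$3,355.66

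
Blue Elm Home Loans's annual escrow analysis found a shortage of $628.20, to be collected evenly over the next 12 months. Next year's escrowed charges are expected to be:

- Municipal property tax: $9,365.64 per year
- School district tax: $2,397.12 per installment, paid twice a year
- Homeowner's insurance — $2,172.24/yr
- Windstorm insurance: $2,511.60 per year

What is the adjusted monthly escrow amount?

$1,622.66

Municipal property tax = $9,365.64 per year
School district tax = $2,397.12 × 2 = $4,794.24 per year
Homeowner's insurance = $2,172.24 per year
Windstorm insurance = $2,511.60 per year
Total annual escrow = $9,365.64 + $4,794.24 + $2,172.24 + $2,511.60 = $18,843.72
Per month = $18,843.72 ÷ 12 = $1,570.31
Shortage per month = $628.20 ÷ 12 = $52.35
Adjusted monthly = $1,570.31 + $52.35 = $1,622.66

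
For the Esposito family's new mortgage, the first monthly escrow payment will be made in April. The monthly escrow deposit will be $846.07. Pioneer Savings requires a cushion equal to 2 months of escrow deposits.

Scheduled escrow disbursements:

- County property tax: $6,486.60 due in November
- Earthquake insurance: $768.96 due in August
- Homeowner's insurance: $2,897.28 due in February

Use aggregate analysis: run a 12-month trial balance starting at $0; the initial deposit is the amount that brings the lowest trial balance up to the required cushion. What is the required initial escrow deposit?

Cushion = 2 × $846.07 = $1,692.14
Trial balance (start $0, +$846.07 each month, − disbursements):
  Apr: +$846.07 → $846.07
  May: +$846.07 → $1,692.14
  Jun: +$846.07 → $2,538.21
  Jul: +$846.07 → $3,384.28
  Aug: +$846.07 − $768.96 → $3,461.39
  Sep: +$846.07 → $4,307.46
  Oct: +$846.07 → $5,153.53
  Nov: +$846.07 − $6,486.60 → -$487.00
  Dec: +$846.07 → $359.07
  Jan: +$846.07 → $1,205.14
  Feb: +$846.07 − $2,897.28 → -$846.07
  Mar: +$846.07 → $0.00
Lowest trial balance = -$846.07 (Feb)
Initial deposit = cushion − low point = $1,692.14 − (-$846.07) = $2,538.21

$2,538.21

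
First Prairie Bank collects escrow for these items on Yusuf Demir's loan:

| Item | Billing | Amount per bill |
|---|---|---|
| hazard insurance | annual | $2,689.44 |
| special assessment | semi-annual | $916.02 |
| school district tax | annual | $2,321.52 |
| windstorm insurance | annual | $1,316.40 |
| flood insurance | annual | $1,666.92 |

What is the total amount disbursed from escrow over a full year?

Hazard insurance: $2,689.44 annually
Special assessment: $916.02 × 2 = $1,832.04 annually
School district tax: $2,321.52 annually
Windstorm insurance: $1,316.40 annually
Flood insurance: $1,666.92 annually
Yearly total = $9,826.32

$9,826.32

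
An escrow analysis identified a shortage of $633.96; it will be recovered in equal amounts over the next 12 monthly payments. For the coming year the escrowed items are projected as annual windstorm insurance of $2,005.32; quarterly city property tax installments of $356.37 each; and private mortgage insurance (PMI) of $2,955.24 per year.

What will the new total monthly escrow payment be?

$585.00

Windstorm insurance = $2,005.32/yr
City property tax = $356.37 × 4 = $1,425.48/yr
Private mortgage insurance (PMI) = $2,955.24/yr
Total annual escrow = $2,005.32 + $1,425.48 + $2,955.24 = $6,386.04
Monthly = $6,386.04 ÷ 12 = $532.17
Monthly shortage recovery: $633.96 ÷ 12 = $52.83
New monthly escrow = $532.17 + $52.83 = $585.00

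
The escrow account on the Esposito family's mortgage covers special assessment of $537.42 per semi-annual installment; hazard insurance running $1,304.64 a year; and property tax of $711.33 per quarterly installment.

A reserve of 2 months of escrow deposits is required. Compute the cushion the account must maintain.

$870.80

Special assessment = $537.42 × 2 = $1,074.84 annually
Hazard insurance = $1,304.64 annually
Property tax = $711.33 × 4 = $2,845.32 annually
Yearly total = $5,224.80
Monthly escrow = $5,224.80 ÷ 12 = $435.40
Reserve = 2 × $435.40 = $870.80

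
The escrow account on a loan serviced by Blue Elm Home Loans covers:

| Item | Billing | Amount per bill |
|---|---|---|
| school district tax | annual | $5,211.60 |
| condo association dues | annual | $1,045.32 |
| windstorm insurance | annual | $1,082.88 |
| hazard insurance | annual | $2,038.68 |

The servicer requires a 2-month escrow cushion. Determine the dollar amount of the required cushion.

$1,563.08

School district tax: $5,211.60
Condo association dues: $1,045.32
Windstorm insurance: $1,082.88
Hazard insurance: $2,038.68
Total per year = $9,378.48
Per month = $9,378.48 / 12 = $781.54
Reserve = 2 × $781.54 = $1,563.08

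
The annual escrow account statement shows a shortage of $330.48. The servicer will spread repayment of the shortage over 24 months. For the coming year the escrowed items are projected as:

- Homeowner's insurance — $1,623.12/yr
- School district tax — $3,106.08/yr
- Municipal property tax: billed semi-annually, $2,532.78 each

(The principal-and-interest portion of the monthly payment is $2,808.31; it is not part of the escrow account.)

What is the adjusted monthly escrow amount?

Homeowner's insurance = $1,623.12 annually
School district tax = $3,106.08 annually
Municipal property tax = $2,532.78 × 2 = $5,065.56 annually
Annual escrow total = $9,794.76
Monthly = $9,794.76 / 12 = $816.23
Shortage per month = $330.48 / 24 = $13.77
New monthly escrow = $816.23 + $13.77 = $830.00

$830.00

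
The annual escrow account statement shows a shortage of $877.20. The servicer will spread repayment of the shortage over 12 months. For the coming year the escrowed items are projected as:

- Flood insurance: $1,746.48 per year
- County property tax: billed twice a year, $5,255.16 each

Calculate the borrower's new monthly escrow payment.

Flood insurance = $1,746.48 annually
County property tax = $5,255.16 × 2 = $10,510.32 annually
Total per year = $1,746.48 + $10,510.32 = $12,256.80
Base monthly escrow = $12,256.80 ÷ 12 = $1,021.40
Monthly shortage recovery: $877.20 ÷ 12 = $73.10
Adjusted monthly = $1,021.40 + $73.10 = $1,094.50

$1,094.50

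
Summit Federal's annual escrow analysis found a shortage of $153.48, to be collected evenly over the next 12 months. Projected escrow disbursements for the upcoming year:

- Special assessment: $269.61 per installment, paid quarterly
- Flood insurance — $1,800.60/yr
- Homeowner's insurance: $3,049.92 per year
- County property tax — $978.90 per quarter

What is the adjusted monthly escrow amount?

$833.17

Special assessment = $269.61 × 4 = $1,078.44 per year
Flood insurance = $1,800.60 per year
Homeowner's insurance = $3,049.92 per year
County property tax = $978.90 × 4 = $3,915.60 per year
Yearly total = $9,844.56
Monthly = $9,844.56 ÷ 12 = $820.38
Shortage spread = $153.48 / 12 = $12.79/mo
Adjusted monthly = $820.38 + $12.79 = $833.17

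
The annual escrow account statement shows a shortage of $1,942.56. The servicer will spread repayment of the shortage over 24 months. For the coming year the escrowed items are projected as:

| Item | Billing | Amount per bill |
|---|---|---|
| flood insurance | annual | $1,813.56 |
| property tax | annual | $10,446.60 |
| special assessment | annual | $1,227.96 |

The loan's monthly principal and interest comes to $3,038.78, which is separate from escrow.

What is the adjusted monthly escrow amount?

$1,204.95

Flood insurance = $1,813.56/yr
Property tax = $10,446.60/yr
Special assessment = $1,227.96/yr
Combined annual = $13,488.12
Monthly = $13,488.12 / 12 = $1,124.01
Monthly shortage recovery: $1,942.56 / 24 = $80.94
New monthly escrow = $1,124.01 + $80.94 = $1,204.95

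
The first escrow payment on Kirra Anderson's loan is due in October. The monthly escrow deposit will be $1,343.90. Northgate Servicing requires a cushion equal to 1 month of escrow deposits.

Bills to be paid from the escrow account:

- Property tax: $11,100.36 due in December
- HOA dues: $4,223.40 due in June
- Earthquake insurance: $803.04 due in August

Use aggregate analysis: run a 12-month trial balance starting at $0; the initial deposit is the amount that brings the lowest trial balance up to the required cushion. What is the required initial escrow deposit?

$8,412.56

Cushion = 1 × $1,343.90 = $1,343.90
Trial balance (start $0, +$1,343.90 each month, − disbursements):
  Oct: +$1,343.90 → $1,343.90
  Nov: +$1,343.90 → $2,687.80
  Dec: +$1,343.90 − $11,100.36 → -$7,068.66
  Jan: +$1,343.90 → -$5,724.76
  Feb: +$1,343.90 → -$4,380.86
  Mar: +$1,343.90 → -$3,036.96
  Apr: +$1,343.90 → -$1,693.06
  May: +$1,343.90 → -$349.16
  Jun: +$1,343.90 − $4,223.40 → -$3,228.66
  Jul: +$1,343.90 → -$1,884.76
  Aug: +$1,343.90 − $803.04 → -$1,343.90
  Sep: +$1,343.90 → $0.00
Lowest trial balance = -$7,068.66 (Dec)
Initial deposit = cushion − low point = $1,343.90 − (-$7,068.66) = $8,412.56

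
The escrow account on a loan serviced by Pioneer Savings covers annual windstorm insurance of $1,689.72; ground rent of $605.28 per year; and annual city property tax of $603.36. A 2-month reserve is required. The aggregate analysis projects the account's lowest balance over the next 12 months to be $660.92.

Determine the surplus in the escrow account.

$177.86

Windstorm insurance — $1,689.72 annually
Ground rent — $605.28 annually
City property tax — $603.36 annually
Total per year = $1,689.72 + $605.28 + $603.36 = $2,898.36
Per month = $2,898.36 / 12 = $241.53
Required cushion = 2 × $241.53 = $483.06
Excess over cushion: $660.92 − $483.06 = $177.86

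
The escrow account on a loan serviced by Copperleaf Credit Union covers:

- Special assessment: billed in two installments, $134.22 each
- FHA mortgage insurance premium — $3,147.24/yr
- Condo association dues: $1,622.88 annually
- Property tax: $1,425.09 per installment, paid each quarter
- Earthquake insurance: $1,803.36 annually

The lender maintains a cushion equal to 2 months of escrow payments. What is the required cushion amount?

$2,090.38

Special assessment — $134.22 × 2 = $268.44 per year
FHA mortgage insurance premium — $3,147.24 per year
Condo association dues — $1,622.88 per year
Property tax — $1,425.09 × 4 = $5,700.36 per year
Earthquake insurance — $1,803.36 per year
Total annual escrow = $268.44 + $3,147.24 + $1,622.88 + $5,700.36 + $1,803.36 = $12,542.28
Monthly escrow = $12,542.28 / 12 = $1,045.19
Reserve = 2 × $1,045.19 = $2,090.38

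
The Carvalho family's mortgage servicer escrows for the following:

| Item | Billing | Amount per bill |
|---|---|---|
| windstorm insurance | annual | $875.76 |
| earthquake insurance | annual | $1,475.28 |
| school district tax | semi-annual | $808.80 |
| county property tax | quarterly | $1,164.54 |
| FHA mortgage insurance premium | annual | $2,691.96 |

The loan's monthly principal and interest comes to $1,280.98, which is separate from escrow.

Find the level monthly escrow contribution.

$943.23

Windstorm insurance = $875.76 per year
Earthquake insurance = $1,475.28 per year
School district tax = $808.80 × 2 = $1,617.60 per year
County property tax = $1,164.54 × 4 = $4,658.16 per year
FHA mortgage insurance premium = $2,691.96 per year
Yearly total = $11,318.76
Monthly = $11,318.76 / 12 = $943.23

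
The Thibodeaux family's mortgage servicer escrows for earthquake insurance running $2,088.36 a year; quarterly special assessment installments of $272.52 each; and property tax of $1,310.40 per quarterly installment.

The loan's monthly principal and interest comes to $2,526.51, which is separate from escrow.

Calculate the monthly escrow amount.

$701.67

Earthquake insurance — $2,088.36
Special assessment — $272.52 × 4 = $1,090.08
Property tax — $1,310.40 × 4 = $5,241.60
Annual escrow total = $2,088.36 + $1,090.08 + $5,241.60 = $8,420.04
Base monthly escrow = $8,420.04 ÷ 12 = $701.67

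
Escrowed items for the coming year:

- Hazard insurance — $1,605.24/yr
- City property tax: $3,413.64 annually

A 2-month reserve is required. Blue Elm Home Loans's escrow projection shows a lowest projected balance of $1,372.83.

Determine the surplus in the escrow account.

$536.35

Hazard insurance = $1,605.24 per year
City property tax = $3,413.64 per year
Total annual escrow = $1,605.24 + $3,413.64 = $5,018.88
Monthly = $5,018.88 ÷ 12 = $418.24
Required reserve = 2 × $418.24 = $836.48
Excess over cushion: $1,372.83 − $836.48 = $536.35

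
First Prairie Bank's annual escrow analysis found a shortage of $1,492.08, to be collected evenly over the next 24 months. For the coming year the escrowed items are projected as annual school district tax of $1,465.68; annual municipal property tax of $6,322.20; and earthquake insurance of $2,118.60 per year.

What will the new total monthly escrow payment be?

$887.71

School district tax — $1,465.68 per year
Municipal property tax — $6,322.20 per year
Earthquake insurance — $2,118.60 per year
Combined annual = $9,906.48
Monthly = $9,906.48 / 12 = $825.54
Monthly shortage recovery: $1,492.08 ÷ 24 = $62.17
New monthly escrow = $825.54 + $62.17 = $887.71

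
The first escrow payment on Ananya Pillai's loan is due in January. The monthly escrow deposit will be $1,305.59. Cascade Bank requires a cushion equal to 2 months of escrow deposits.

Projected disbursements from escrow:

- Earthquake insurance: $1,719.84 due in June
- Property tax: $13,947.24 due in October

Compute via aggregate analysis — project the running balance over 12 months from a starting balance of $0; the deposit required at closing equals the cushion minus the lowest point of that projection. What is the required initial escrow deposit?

$5,222.36

Cushion = 2 × $1,305.59 = $2,611.18
Trial balance (start $0, +$1,305.59 each month, − disbursements):
  Jan: +$1,305.59 → $1,305.59
  Feb: +$1,305.59 → $2,611.18
  Mar: +$1,305.59 → $3,916.77
  Apr: +$1,305.59 → $5,222.36
  May: +$1,305.59 → $6,527.95
  Jun: +$1,305.59 − $1,719.84 → $6,113.70
  Jul: +$1,305.59 → $7,419.29
  Aug: +$1,305.59 → $8,724.88
  Sep: +$1,305.59 → $10,030.47
  Oct: +$1,305.59 − $13,947.24 → -$2,611.18
  Nov: +$1,305.59 → -$1,305.59
  Dec: +$1,305.59 → $0.00
Lowest trial balance = -$2,611.18 (Oct)
Initial deposit = cushion − low point = $2,611.18 − (-$2,611.18) = $5,222.36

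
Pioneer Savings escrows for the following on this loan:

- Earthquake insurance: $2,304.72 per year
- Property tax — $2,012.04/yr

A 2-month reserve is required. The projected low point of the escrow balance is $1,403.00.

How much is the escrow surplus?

Earthquake insurance = $2,304.72
Property tax = $2,012.04
Annual escrow total = $4,316.76
Base monthly escrow = $4,316.76 ÷ 12 = $359.73
Required cushion = 2 × $359.73 = $719.46
Excess over cushion: $1,403.00 − $719.46 = $683.54

$683.54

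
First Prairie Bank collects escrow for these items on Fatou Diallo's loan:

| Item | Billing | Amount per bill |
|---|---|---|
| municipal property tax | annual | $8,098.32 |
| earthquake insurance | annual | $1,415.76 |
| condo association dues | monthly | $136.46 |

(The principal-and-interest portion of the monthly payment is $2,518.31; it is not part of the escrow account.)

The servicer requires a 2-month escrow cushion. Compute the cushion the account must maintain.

Municipal property tax — $8,098.32 annually
Earthquake insurance — $1,415.76 annually
Condo association dues — $136.46 × 12 = $1,637.52 annually
Total annual escrow = $8,098.32 + $1,415.76 + $1,637.52 = $11,151.60
Monthly = $11,151.60 / 12 = $929.30
Reserve = 2 × $929.30 = $1,858.60

$1,858.60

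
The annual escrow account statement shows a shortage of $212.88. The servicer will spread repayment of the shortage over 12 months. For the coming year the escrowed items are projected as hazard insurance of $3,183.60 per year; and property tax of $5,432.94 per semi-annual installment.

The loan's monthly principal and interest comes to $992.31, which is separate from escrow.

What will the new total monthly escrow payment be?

Hazard insurance = $3,183.60/yr
Property tax = $5,432.94 × 2 = $10,865.88/yr
Annual escrow total = $14,049.48
Base monthly escrow = $14,049.48 / 12 = $1,170.79
Monthly shortage recovery: $212.88 ÷ 12 = $17.74
New monthly escrow = $1,170.79 + $17.74 = $1,188.53

$1,188.53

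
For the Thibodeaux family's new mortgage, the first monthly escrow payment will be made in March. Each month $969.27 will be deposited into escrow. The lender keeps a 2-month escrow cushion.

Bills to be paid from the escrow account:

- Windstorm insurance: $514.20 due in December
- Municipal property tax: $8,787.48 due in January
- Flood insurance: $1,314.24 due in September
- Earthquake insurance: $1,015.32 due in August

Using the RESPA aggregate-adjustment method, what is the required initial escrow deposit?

Cushion = 2 × $969.27 = $1,938.54
Trial balance (start $0, +$969.27 each month, − disbursements):
  Mar: +$969.27 → $969.27
  Apr: +$969.27 → $1,938.54
  May: +$969.27 → $2,907.81
  Jun: +$969.27 → $3,877.08
  Jul: +$969.27 → $4,846.35
  Aug: +$969.27 − $1,015.32 → $4,800.30
  Sep: +$969.27 − $1,314.24 → $4,455.33
  Oct: +$969.27 → $5,424.60
  Nov: +$969.27 → $6,393.87
  Dec: +$969.27 − $514.20 → $6,848.94
  Jan: +$969.27 − $8,787.48 → -$969.27
  Feb: +$969.27 → $0.00
Lowest trial balance = -$969.27 (Jan)
Initial deposit = cushion − low point = $1,938.54 − (-$969.27) = $2,907.81

$2,907.81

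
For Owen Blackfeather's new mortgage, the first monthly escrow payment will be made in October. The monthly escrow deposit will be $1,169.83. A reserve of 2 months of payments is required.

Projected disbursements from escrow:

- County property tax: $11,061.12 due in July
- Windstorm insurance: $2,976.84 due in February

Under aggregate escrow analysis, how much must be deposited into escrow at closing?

Cushion = 2 × $1,169.83 = $2,339.66
Trial balance (start $0, +$1,169.83 each month, − disbursements):
  Oct: +$1,169.83 → $1,169.83
  Nov: +$1,169.83 → $2,339.66
  Dec: +$1,169.83 → $3,509.49
  Jan: +$1,169.83 → $4,679.32
  Feb: +$1,169.83 − $2,976.84 → $2,872.31
  Mar: +$1,169.83 → $4,042.14
  Apr: +$1,169.83 → $5,211.97
  May: +$1,169.83 → $6,381.80
  Jun: +$1,169.83 → $7,551.63
  Jul: +$1,169.83 − $11,061.12 → -$2,339.66
  Aug: +$1,169.83 → -$1,169.83
  Sep: +$1,169.83 → $0.00
Lowest trial balance = -$2,339.66 (Jul)
Initial deposit = cushion − low point = $2,339.66 − (-$2,339.66) = $4,679.32

$4,679.32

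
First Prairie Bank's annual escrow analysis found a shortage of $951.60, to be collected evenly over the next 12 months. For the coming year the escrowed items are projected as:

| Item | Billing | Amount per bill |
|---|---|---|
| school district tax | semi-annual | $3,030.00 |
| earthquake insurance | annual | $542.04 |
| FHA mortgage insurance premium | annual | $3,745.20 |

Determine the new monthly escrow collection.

$941.57

School district tax = $3,030.00 × 2 = $6,060.00 per year
Earthquake insurance = $542.04 per year
FHA mortgage insurance premium = $3,745.20 per year
Combined annual = $10,347.24
Monthly escrow = $10,347.24 / 12 = $862.27
Shortage spread = $951.60 / 12 = $79.30/mo
Adjusted monthly = $862.27 + $79.30 = $941.57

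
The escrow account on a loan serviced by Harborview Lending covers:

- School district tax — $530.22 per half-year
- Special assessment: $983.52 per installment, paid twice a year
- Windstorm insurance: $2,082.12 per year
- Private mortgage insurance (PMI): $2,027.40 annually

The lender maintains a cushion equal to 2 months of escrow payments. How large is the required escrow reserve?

School district tax — $530.22 × 2 = $1,060.44/yr
Special assessment — $983.52 × 2 = $1,967.04/yr
Windstorm insurance — $2,082.12/yr
Private mortgage insurance (PMI) — $2,027.40/yr
Yearly total = $7,137.00
Per month = $7,137.00 / 12 = $594.75
Required cushion = 2 × $594.75 = $1,189.50

$1,189.50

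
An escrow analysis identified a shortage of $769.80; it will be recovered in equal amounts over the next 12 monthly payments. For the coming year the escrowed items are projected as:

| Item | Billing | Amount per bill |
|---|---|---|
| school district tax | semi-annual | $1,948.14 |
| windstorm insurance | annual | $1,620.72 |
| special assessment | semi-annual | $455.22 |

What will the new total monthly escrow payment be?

$599.77

School district tax — $1,948.14 × 2 = $3,896.28/yr
Windstorm insurance — $1,620.72/yr
Special assessment — $455.22 × 2 = $910.44/yr
Total annual escrow = $3,896.28 + $1,620.72 + $910.44 = $6,427.44
Monthly escrow = $6,427.44 ÷ 12 = $535.62
Monthly shortage recovery: $769.80 / 12 = $64.15
New monthly escrow = $535.62 + $64.15 = $599.77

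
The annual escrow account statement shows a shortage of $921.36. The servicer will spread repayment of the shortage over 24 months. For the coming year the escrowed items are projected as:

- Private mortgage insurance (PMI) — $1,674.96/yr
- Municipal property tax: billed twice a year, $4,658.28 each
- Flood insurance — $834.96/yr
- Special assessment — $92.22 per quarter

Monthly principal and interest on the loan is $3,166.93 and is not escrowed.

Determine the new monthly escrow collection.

$1,054.67

Private mortgage insurance (PMI) — $1,674.96
Municipal property tax — $4,658.28 × 2 = $9,316.56
Flood insurance — $834.96
Special assessment — $92.22 × 4 = $368.88
Combined annual = $12,195.36
Per month = $12,195.36 / 12 = $1,016.28
Shortage per month = $921.36 / 24 = $38.39
Adjusted monthly = $1,016.28 + $38.39 = $1,054.67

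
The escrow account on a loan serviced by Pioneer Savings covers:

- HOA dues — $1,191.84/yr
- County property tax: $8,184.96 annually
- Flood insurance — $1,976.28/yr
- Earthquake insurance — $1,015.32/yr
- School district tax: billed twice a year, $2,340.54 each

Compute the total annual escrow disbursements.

$17,049.48

HOA dues = $1,191.84/yr
County property tax = $8,184.96/yr
Flood insurance = $1,976.28/yr
Earthquake insurance = $1,015.32/yr
School district tax = $2,340.54 × 2 = $4,681.08/yr
Total annual escrow = $1,191.84 + $8,184.96 + $1,976.28 + $1,015.32 + $4,681.08 = $17,049.48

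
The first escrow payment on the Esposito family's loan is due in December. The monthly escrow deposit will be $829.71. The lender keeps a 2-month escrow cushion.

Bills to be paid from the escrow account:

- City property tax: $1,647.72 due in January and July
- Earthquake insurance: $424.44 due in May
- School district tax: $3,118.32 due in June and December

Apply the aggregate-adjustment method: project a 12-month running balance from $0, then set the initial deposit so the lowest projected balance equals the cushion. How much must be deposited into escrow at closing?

$4,978.26

Cushion = 2 × $829.71 = $1,659.42
Trial balance (start $0, +$829.71 each month, − disbursements):
  Dec: +$829.71 − $3,118.32 → -$2,288.61
  Jan: +$829.71 − $1,647.72 → -$3,106.62
  Feb: +$829.71 → -$2,276.91
  Mar: +$829.71 → -$1,447.20
  Apr: +$829.71 → -$617.49
  May: +$829.71 − $424.44 → -$212.22
  Jun: +$829.71 − $3,118.32 → -$2,500.83
  Jul: +$829.71 − $1,647.72 → -$3,318.84
  Aug: +$829.71 → -$2,489.13
  Sep: +$829.71 → -$1,659.42
  Oct: +$829.71 → -$829.71
  Nov: +$829.71 → $0.00
Lowest trial balance = -$3,318.84 (Jul)
Initial deposit = cushion − low point = $1,659.42 − (-$3,318.84) = $4,978.26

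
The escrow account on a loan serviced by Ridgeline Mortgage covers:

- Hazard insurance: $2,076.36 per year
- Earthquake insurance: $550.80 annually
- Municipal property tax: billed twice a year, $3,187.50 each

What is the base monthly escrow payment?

$750.18

Hazard insurance: $2,076.36
Earthquake insurance: $550.80
Municipal property tax: $3,187.50 × 2 = $6,375.00
Total annual escrow = $2,076.36 + $550.80 + $6,375.00 = $9,002.16
Monthly escrow = $9,002.16 ÷ 12 = $750.18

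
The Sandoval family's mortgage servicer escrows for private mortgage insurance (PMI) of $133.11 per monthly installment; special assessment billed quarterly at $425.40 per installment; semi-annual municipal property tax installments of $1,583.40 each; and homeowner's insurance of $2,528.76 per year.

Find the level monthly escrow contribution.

$749.54

Private mortgage insurance (PMI) — $133.11 × 12 = $1,597.32/yr
Special assessment — $425.40 × 4 = $1,701.60/yr
Municipal property tax — $1,583.40 × 2 = $3,166.80/yr
Homeowner's insurance — $2,528.76/yr
Annual escrow total = $8,994.48
Monthly = $8,994.48 / 12 = $749.54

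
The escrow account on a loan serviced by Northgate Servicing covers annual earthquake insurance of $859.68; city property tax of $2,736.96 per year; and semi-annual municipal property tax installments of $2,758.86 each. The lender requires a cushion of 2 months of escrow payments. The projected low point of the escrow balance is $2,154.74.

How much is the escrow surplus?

$635.68

Earthquake insurance — $859.68/yr
City property tax — $2,736.96/yr
Municipal property tax — $2,758.86 × 2 = $5,517.72/yr
Total annual escrow = $859.68 + $2,736.96 + $5,517.72 = $9,114.36
Monthly = $9,114.36 ÷ 12 = $759.53
Required reserve = 2 × $759.53 = $1,519.06
Surplus = $2,154.74 − $1,519.06 = $635.68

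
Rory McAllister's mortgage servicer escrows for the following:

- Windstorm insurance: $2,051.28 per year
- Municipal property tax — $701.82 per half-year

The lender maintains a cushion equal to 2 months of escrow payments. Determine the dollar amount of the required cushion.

Windstorm insurance = $2,051.28
Municipal property tax = $701.82 × 2 = $1,403.64
Total annual escrow = $2,051.28 + $1,403.64 = $3,454.92
Base monthly escrow = $3,454.92 ÷ 12 = $287.91
Required cushion = 2 × $287.91 = $575.82

$575.82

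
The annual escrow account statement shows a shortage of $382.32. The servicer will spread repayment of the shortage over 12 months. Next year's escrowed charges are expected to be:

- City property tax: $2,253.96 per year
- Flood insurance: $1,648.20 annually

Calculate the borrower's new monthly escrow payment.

$357.04

City property tax = $2,253.96 per year
Flood insurance = $1,648.20 per year
Annual escrow total = $3,902.16
Monthly = $3,902.16 ÷ 12 = $325.18
Shortage spread = $382.32 / 12 = $31.86/mo
New monthly escrow = $325.18 + $31.86 = $357.04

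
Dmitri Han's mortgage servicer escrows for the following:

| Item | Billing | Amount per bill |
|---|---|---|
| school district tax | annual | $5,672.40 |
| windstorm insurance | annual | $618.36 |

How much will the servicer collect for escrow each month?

School district tax = $5,672.40 per year
Windstorm insurance = $618.36 per year
Total annual escrow = $5,672.40 + $618.36 = $6,290.76
Monthly = $6,290.76 ÷ 12 = $524.23

$524.23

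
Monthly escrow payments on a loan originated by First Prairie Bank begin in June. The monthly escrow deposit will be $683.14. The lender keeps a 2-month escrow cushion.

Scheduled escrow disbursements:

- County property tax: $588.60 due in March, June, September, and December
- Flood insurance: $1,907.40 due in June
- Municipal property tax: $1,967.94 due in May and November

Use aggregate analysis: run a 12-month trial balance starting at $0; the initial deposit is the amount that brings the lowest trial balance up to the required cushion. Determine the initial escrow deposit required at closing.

$3,179.14

Cushion = 2 × $683.14 = $1,366.28
Trial balance (start $0, +$683.14 each month, − disbursements):
  Jun: +$683.14 − $2,496.00 → -$1,812.86
  Jul: +$683.14 → -$1,129.72
  Aug: +$683.14 → -$446.58
  Sep: +$683.14 − $588.60 → -$352.04
  Oct: +$683.14 → $331.10
  Nov: +$683.14 − $1,967.94 → -$953.70
  Dec: +$683.14 − $588.60 → -$859.16
  Jan: +$683.14 → -$176.02
  Feb: +$683.14 → $507.12
  Mar: +$683.14 − $588.60 → $601.66
  Apr: +$683.14 → $1,284.80
  May: +$683.14 − $1,967.94 → $0.00
Lowest trial balance = -$1,812.86 (Jun)
Initial deposit = cushion − low point = $1,366.28 − (-$1,812.86) = $3,179.14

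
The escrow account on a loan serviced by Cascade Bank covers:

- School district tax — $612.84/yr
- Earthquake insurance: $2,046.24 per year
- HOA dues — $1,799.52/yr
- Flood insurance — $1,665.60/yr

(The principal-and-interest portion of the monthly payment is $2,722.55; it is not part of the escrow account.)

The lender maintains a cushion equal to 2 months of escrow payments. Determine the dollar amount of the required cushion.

School district tax: $612.84 per year
Earthquake insurance: $2,046.24 per year
HOA dues: $1,799.52 per year
Flood insurance: $1,665.60 per year
Total per year = $612.84 + $2,046.24 + $1,799.52 + $1,665.60 = $6,124.20
Per month = $6,124.20 ÷ 12 = $510.35
Reserve = 2 × $510.35 = $1,020.70

$1,020.70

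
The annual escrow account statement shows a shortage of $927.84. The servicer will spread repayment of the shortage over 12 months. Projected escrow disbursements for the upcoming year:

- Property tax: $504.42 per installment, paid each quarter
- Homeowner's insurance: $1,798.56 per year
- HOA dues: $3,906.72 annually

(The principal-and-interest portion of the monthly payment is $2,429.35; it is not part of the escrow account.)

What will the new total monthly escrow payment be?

Property tax: $504.42 × 4 = $2,017.68 annually
Homeowner's insurance: $1,798.56 annually
HOA dues: $3,906.72 annually
Total annual escrow = $7,722.96
Base monthly escrow = $7,722.96 / 12 = $643.58
Shortage spread = $927.84 ÷ 12 = $77.32/mo
Adjusted monthly = $643.58 + $77.32 = $720.90

$720.90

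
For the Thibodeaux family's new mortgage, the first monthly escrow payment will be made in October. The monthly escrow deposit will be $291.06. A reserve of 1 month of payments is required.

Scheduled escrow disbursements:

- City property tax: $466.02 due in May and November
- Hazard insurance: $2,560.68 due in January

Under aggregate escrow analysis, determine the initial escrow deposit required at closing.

$2,153.52

Cushion = 1 × $291.06 = $291.06
Trial balance (start $0, +$291.06 each month, − disbursements):
  Oct: +$291.06 → $291.06
  Nov: +$291.06 − $466.02 → $116.10
  Dec: +$291.06 → $407.16
  Jan: +$291.06 − $2,560.68 → -$1,862.46
  Feb: +$291.06 → -$1,571.40
  Mar: +$291.06 → -$1,280.34
  Apr: +$291.06 → -$989.28
  May: +$291.06 − $466.02 → -$1,164.24
  Jun: +$291.06 → -$873.18
  Jul: +$291.06 → -$582.12
  Aug: +$291.06 → -$291.06
  Sep: +$291.06 → $0.00
Lowest trial balance = -$1,862.46 (Jan)
Initial deposit = cushion − low point = $291.06 − (-$1,862.46) = $2,153.52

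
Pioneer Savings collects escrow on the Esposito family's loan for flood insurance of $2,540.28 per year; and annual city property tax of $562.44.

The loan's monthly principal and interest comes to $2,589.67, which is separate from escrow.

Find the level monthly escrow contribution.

$258.56

Flood insurance: $2,540.28/yr
City property tax: $562.44/yr
Annual escrow total = $2,540.28 + $562.44 = $3,102.72
Monthly = $3,102.72 ÷ 12 = $258.56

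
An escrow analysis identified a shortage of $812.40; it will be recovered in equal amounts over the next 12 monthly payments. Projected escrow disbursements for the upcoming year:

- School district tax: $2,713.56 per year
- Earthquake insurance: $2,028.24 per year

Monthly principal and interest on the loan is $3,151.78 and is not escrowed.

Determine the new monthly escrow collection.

School district tax: $2,713.56 per year
Earthquake insurance: $2,028.24 per year
Yearly total = $2,713.56 + $2,028.24 = $4,741.80
Monthly = $4,741.80 / 12 = $395.15
Shortage spread = $812.40 / 12 = $67.70/mo
Adjusted monthly = $395.15 + $67.70 = $462.85

$462.85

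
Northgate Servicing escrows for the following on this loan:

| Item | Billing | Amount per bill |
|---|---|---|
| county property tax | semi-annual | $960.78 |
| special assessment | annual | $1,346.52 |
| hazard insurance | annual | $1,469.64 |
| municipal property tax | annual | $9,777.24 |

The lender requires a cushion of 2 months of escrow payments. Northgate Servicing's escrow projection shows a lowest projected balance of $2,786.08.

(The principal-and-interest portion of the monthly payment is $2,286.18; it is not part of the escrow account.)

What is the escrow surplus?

County property tax: $960.78 × 2 = $1,921.56/yr
Special assessment: $1,346.52/yr
Hazard insurance: $1,469.64/yr
Municipal property tax: $9,777.24/yr
Annual escrow total = $1,921.56 + $1,346.52 + $1,469.64 + $9,777.24 = $14,514.96
Base monthly escrow = $14,514.96 / 12 = $1,209.58
Required cushion = 2 × $1,209.58 = $2,419.16
Excess over cushion: $2,786.08 − $2,419.16 = $366.92

$366.92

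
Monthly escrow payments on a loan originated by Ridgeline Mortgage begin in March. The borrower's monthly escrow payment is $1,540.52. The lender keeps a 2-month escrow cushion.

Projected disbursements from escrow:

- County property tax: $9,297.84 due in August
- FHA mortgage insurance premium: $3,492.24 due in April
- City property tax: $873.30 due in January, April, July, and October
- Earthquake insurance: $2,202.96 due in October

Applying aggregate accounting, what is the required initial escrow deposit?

Cushion = 2 × $1,540.52 = $3,081.04
Trial balance (start $0, +$1,540.52 each month, − disbursements):
  Mar: +$1,540.52 → $1,540.52
  Apr: +$1,540.52 − $4,365.54 → -$1,284.50
  May: +$1,540.52 → $256.02
  Jun: +$1,540.52 → $1,796.54
  Jul: +$1,540.52 − $873.30 → $2,463.76
  Aug: +$1,540.52 − $9,297.84 → -$5,293.56
  Sep: +$1,540.52 → -$3,753.04
  Oct: +$1,540.52 − $3,076.26 → -$5,288.78
  Nov: +$1,540.52 → -$3,748.26
  Dec: +$1,540.52 → -$2,207.74
  Jan: +$1,540.52 − $873.30 → -$1,540.52
  Feb: +$1,540.52 → $0.00
Lowest trial balance = -$5,293.56 (Aug)
Initial deposit = cushion − low point = $3,081.04 − (-$5,293.56) = $8,374.60

$8,374.60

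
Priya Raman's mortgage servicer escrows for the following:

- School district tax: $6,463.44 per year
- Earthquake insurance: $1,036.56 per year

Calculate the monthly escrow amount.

School district tax = $6,463.44/yr
Earthquake insurance = $1,036.56/yr
Total annual escrow = $6,463.44 + $1,036.56 = $7,500.00
Monthly = $7,500.00 / 12 = $625.00

$625.00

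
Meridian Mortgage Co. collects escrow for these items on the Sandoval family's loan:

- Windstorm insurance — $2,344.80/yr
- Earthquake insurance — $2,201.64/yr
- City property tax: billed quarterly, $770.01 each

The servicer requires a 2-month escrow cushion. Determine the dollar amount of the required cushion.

$1,271.08

Windstorm insurance: $2,344.80/yr
Earthquake insurance: $2,201.64/yr
City property tax: $770.01 × 4 = $3,080.04/yr
Yearly total = $2,344.80 + $2,201.64 + $3,080.04 = $7,626.48
Monthly = $7,626.48 ÷ 12 = $635.54
Reserve = 2 × $635.54 = $1,271.08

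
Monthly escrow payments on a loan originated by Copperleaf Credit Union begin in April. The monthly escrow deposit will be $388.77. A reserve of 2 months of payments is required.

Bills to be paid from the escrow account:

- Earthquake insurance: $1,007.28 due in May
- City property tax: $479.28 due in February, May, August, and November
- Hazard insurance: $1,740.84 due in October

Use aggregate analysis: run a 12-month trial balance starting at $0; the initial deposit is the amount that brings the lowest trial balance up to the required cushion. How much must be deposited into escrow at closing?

Cushion = 2 × $388.77 = $777.54
Trial balance (start $0, +$388.77 each month, − disbursements):
  Apr: +$388.77 → $388.77
  May: +$388.77 − $1,486.56 → -$709.02
  Jun: +$388.77 → -$320.25
  Jul: +$388.77 → $68.52
  Aug: +$388.77 − $479.28 → -$21.99
  Sep: +$388.77 → $366.78
  Oct: +$388.77 − $1,740.84 → -$985.29
  Nov: +$388.77 − $479.28 → -$1,075.80
  Dec: +$388.77 → -$687.03
  Jan: +$388.77 → -$298.26
  Feb: +$388.77 − $479.28 → -$388.77
  Mar: +$388.77 → $0.00
Lowest trial balance = -$1,075.80 (Nov)
Initial deposit = cushion − low point = $777.54 − (-$1,075.80) = $1,853.34

$1,853.34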